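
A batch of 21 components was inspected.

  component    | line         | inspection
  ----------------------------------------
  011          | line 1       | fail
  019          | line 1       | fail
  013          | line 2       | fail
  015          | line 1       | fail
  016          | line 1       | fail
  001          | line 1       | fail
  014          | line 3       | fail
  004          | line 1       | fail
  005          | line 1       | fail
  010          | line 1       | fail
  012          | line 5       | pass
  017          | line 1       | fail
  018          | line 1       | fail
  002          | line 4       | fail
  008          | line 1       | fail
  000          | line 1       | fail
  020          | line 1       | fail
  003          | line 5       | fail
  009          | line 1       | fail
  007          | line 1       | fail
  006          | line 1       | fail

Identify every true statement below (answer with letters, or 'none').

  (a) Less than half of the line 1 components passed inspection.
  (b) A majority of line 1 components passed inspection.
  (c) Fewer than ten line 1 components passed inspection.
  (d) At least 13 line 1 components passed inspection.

|A| = 16, |A ∩ B| = 0, |A ∖ B| = 16.
(a) |A ∩ B| < |A ∖ B|: holds.
(b) |A ∩ B| > |A ∖ B|: fails.
(c) |A ∩ B| < 10: holds.
(d) |A ∩ B| ≥ 13: fails.

(a), (c)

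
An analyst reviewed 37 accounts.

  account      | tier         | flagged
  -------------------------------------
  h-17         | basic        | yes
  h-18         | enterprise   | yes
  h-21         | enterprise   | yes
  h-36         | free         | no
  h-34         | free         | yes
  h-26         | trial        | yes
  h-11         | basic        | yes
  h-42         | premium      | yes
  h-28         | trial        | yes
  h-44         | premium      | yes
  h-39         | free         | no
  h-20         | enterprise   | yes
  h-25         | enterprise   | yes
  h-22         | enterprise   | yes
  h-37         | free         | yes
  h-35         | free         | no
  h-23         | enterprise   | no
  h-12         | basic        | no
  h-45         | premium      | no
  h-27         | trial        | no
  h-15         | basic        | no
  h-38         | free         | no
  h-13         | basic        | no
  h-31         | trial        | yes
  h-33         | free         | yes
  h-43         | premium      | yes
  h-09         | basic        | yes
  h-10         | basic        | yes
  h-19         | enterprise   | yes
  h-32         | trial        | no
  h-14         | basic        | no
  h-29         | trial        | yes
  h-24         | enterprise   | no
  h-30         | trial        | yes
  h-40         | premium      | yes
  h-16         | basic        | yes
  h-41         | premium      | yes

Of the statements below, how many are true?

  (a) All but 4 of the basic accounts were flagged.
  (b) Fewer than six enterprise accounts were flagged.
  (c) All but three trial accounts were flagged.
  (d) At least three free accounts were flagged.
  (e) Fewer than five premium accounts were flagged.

2

(a) basic: |A| = 9, |A ∩ B| = 5; needs |A ∖ B| = 4 — true.
(b) enterprise: |A| = 8, |A ∩ B| = 6; needs |A ∩ B| < 6 — false.
(c) trial: |A| = 7, |A ∩ B| = 5; needs |A ∖ B| = 3 — false.
(d) free: |A| = 7, |A ∩ B| = 3; needs |A ∩ B| ≥ 3 — true.
(e) premium: |A| = 6, |A ∩ B| = 5; needs |A ∩ B| < 5 — false.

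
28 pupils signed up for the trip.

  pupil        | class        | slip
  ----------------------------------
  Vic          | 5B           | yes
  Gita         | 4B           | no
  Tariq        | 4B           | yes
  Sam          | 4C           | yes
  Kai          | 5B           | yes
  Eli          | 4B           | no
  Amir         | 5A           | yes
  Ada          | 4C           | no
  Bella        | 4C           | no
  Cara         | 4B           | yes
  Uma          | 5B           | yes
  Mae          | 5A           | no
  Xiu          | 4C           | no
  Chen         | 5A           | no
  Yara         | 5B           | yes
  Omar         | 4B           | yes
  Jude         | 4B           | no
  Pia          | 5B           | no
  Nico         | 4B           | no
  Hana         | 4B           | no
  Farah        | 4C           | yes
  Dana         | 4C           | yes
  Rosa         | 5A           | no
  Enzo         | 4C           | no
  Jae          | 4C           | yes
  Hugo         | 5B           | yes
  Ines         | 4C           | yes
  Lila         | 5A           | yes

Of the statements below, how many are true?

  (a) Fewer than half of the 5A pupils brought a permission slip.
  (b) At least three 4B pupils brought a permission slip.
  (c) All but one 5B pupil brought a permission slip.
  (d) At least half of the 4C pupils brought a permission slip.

4

(a) 5A: |A| = 5, |A ∩ B| = 2; needs |A ∩ B| < |A ∖ B| — true.
(b) 4B: |A| = 8, |A ∩ B| = 3; needs |A ∩ B| ≥ 3 — true.
(c) 5B: |A| = 6, |A ∩ B| = 5; needs |A ∖ B| = 1 — true.
(d) 4C: |A| = 9, |A ∩ B| = 5; needs |A ∩ B| ≥ |A ∖ B| — true.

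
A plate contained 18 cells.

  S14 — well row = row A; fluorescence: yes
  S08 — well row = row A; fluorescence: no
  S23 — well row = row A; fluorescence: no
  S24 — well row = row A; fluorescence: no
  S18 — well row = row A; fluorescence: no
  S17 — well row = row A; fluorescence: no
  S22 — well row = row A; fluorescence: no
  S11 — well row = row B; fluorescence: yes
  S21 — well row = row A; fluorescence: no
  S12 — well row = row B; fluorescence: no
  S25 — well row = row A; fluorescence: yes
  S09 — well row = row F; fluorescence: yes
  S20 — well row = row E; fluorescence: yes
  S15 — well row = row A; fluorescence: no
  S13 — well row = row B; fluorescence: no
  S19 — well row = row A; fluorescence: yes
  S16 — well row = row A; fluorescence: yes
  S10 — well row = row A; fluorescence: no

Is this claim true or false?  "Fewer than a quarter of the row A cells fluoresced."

The determiner here denotes the relation: |A ∩ B| / |A| < 1/4.
A (the restrictor) = {S14, S08, S23, S24, S18, S17, S22, S21, S25, S15, S19, S16, S10}, |A| = 13.
A ∩ B = {S14, S25, S19, S16}, so |A ∩ B| = 4.
A ∖ B = {S08, S23, S24, S18, S17, S22, S21, S15, S10}, so |A ∖ B| = 9.
|A ∩ B|/|A| = 4/13, so the statement is false.

False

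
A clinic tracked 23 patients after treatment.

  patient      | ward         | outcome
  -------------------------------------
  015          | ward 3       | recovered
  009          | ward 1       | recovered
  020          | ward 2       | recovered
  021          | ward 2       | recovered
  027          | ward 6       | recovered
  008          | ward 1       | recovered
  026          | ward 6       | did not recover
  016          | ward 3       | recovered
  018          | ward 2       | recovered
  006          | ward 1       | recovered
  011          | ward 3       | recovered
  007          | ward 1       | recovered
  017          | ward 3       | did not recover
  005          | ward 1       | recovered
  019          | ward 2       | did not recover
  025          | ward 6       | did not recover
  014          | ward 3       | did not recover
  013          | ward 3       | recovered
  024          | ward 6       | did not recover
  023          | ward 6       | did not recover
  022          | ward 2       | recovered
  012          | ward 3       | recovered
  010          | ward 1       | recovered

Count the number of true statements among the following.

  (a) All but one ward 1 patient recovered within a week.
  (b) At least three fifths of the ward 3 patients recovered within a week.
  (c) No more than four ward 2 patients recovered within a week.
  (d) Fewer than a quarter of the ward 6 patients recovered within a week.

(a) ward 1: |A| = 6, |A ∩ B| = 6; needs |A ∖ B| = 1 — false.
(b) ward 3: |A| = 7, |A ∩ B| = 5; needs |A ∩ B| / |A| ≥ 3/5 — true.
(c) ward 2: |A| = 5, |A ∩ B| = 4; needs |A ∩ B| ≤ 4 — true.
(d) ward 6: |A| = 5, |A ∩ B| = 1; needs |A ∩ B| / |A| < 1/4 — true.

3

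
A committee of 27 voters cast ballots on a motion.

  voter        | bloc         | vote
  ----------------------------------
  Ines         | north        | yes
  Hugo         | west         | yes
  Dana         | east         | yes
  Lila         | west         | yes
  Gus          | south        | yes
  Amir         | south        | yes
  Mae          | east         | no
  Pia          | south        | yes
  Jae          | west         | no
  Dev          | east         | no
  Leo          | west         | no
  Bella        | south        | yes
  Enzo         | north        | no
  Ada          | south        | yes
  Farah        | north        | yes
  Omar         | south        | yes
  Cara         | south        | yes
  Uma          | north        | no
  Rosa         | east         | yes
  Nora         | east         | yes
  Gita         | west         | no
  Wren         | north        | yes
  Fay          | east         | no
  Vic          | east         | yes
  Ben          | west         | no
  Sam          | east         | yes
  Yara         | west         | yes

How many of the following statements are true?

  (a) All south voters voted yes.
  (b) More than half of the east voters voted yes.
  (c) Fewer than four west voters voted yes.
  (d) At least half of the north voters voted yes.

(a) south: |A| = 7, |A ∩ B| = 7; needs A ⊆ B, i.e. every element of A is in B (|A ∖ B| = 0) — true.
(b) east: |A| = 8, |A ∩ B| = 5; needs |A ∩ B| > |A ∖ B| — true.
(c) west: |A| = 7, |A ∩ B| = 3; needs |A ∩ B| < 4 — true.
(d) north: |A| = 5, |A ∩ B| = 3; needs |A ∩ B| ≥ |A ∖ B| — true.

4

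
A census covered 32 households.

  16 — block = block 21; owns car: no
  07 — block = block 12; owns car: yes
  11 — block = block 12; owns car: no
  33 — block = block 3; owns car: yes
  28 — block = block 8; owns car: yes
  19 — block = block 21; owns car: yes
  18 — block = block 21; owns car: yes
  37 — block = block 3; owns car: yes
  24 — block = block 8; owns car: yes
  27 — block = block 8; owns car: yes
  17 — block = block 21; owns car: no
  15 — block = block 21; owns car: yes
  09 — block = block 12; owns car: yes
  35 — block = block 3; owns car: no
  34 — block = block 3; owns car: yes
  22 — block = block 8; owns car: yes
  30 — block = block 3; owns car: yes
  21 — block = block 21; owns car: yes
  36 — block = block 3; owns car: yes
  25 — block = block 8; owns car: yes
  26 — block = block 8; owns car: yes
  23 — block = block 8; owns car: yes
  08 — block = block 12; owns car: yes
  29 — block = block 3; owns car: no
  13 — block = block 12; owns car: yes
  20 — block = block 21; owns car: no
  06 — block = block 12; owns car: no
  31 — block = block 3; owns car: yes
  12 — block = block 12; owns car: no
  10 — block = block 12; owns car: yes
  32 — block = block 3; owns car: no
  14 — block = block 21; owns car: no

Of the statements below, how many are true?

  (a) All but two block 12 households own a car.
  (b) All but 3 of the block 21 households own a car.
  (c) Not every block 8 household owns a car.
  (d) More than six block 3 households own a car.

0

(a) block 12: |A| = 8, |A ∩ B| = 5; needs |A ∖ B| = 2 — false.
(b) block 21: |A| = 8, |A ∩ B| = 4; needs |A ∖ B| = 3 — false.
(c) block 8: |A| = 7, |A ∩ B| = 7; needs A ⊄ B (|A ∖ B| ≥ 1) — false.
(d) block 3: |A| = 9, |A ∩ B| = 6; needs |A ∩ B| > 6 — false.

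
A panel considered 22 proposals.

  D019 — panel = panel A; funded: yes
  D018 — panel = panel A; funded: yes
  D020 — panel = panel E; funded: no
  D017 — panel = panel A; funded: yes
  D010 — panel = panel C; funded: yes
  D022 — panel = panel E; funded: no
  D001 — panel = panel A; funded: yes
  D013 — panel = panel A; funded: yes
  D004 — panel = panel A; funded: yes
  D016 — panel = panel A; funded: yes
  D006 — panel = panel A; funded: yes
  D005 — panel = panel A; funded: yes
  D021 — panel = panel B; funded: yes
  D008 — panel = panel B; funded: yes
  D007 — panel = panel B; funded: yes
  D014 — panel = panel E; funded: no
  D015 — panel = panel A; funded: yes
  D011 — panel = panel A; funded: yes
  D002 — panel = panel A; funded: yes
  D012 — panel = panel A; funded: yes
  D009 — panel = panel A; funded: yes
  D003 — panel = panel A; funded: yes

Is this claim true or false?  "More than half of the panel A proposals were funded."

True

Truth condition: |A ∩ B| > |A ∖ B|.
|A| = 15, |A ∩ B| = 15, |A ∖ B| = 0.
15 > 0, so the statement is true.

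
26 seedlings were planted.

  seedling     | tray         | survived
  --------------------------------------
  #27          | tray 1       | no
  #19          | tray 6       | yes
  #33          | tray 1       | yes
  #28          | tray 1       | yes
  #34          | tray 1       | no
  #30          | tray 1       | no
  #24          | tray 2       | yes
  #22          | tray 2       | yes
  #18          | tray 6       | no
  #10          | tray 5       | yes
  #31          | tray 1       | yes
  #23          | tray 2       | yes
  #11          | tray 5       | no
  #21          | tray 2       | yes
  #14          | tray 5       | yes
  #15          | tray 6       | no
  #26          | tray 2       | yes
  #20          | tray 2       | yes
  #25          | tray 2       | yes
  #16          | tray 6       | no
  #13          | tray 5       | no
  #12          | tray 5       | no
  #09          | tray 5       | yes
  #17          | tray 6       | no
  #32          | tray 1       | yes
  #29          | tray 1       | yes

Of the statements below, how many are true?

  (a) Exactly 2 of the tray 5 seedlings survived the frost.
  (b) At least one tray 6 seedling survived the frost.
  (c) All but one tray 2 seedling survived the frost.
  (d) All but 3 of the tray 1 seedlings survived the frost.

(a) tray 5: |A| = 6, |A ∩ B| = 3; needs |A ∩ B| = 2 — false.
(b) tray 6: |A| = 5, |A ∩ B| = 1; needs A ∩ B ≠ ∅ (|A ∩ B| ≥ 1) — true.
(c) tray 2: |A| = 7, |A ∩ B| = 7; needs |A ∖ B| = 1 — false.
(d) tray 1: |A| = 8, |A ∩ B| = 5; needs |A ∖ B| = 3 — true.

2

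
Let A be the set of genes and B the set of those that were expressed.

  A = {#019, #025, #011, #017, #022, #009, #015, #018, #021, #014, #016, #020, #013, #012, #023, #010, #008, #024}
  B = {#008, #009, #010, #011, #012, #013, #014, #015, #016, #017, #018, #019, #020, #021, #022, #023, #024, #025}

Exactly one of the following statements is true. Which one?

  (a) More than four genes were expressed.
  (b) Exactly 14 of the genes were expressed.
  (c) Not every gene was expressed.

(a)

|A| = 18, |A ∩ B| = 18, |A ∖ B| = 0.
(a) requires |A ∩ B| > 4: true.
(b) requires |A ∩ B| = 14: false.
(c) requires A ⊄ B (|A ∖ B| ≥ 1): false.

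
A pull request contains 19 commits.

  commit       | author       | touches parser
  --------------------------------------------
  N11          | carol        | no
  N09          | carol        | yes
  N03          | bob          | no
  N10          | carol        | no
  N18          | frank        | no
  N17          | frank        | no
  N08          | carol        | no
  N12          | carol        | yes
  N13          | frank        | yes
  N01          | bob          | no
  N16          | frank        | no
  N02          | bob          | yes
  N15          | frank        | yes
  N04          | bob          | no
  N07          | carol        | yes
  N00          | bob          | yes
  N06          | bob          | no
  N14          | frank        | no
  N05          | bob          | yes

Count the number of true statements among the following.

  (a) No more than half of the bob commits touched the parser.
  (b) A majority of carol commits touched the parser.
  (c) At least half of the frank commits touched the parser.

1

(a) bob: |A| = 7, |A ∩ B| = 3; needs |A ∩ B| ≤ |A ∖ B| — true.
(b) carol: |A| = 6, |A ∩ B| = 3; needs |A ∩ B| > |A ∖ B| — false.
(c) frank: |A| = 6, |A ∩ B| = 2; needs |A ∩ B| ≥ |A ∖ B| — false.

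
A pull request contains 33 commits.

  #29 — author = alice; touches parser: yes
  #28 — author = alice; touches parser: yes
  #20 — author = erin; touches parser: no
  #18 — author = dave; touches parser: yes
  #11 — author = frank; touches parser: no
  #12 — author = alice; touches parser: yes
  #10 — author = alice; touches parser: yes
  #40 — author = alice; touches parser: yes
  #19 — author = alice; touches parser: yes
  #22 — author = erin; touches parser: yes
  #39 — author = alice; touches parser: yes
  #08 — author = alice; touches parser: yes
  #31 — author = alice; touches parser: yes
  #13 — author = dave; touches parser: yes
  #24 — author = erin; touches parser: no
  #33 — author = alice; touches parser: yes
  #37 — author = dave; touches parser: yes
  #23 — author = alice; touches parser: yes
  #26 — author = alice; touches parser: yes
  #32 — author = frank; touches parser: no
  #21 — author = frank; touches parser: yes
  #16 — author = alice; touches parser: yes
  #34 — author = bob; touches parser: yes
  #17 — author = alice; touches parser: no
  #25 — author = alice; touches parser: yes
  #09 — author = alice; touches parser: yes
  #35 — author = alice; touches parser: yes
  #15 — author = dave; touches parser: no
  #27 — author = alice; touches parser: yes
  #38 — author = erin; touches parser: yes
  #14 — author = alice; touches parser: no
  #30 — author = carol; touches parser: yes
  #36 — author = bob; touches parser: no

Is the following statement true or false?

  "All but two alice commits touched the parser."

The determiner here denotes the relation: |A ∖ B| = 2.
|A| = 19, |A ∩ B| = 17, |A ∖ B| = 2.
|A ∖ B| = 2, so the statement is true.

True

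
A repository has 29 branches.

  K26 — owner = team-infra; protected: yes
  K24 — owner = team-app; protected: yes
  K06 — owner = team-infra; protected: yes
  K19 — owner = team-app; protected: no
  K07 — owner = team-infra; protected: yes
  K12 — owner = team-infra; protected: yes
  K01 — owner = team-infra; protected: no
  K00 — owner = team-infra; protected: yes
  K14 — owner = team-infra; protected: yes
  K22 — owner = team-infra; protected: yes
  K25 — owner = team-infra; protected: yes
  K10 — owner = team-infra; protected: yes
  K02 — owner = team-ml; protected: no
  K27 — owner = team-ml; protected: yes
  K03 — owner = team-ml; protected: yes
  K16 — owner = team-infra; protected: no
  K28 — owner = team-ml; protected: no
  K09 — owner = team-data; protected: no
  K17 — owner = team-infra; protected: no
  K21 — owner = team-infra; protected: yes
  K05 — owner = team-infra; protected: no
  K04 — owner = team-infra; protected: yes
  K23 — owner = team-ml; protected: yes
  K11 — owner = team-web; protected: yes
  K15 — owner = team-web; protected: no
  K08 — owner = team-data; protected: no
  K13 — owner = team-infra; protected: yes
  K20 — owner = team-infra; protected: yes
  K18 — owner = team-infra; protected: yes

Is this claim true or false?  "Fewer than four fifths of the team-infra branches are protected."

True

'Fewer than four fifths of the team-infra branches are protected' holds iff |A ∩ B| / |A| < 4/5.
|A| = 18, |A ∩ B| = 14, |A ∖ B| = 4.
|A ∩ B|/|A| = 14/18, so the statement is true.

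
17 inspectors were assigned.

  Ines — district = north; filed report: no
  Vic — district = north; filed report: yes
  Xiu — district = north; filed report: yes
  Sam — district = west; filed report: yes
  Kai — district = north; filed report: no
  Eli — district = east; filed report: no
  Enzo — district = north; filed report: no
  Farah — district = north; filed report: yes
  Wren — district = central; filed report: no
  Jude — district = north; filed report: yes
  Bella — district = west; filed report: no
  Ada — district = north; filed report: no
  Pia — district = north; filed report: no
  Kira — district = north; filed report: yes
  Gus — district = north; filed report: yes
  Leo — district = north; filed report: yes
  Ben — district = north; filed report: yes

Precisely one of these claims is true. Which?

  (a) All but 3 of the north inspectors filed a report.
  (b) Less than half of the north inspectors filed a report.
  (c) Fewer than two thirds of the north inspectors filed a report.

|A| = 13, |A ∩ B| = 8, |A ∖ B| = 5.
(a) requires |A ∖ B| = 3: false.
(b) requires |A ∩ B| < |A ∖ B|: false.
(c) requires |A ∩ B| / |A| < 2/3: true.

(c)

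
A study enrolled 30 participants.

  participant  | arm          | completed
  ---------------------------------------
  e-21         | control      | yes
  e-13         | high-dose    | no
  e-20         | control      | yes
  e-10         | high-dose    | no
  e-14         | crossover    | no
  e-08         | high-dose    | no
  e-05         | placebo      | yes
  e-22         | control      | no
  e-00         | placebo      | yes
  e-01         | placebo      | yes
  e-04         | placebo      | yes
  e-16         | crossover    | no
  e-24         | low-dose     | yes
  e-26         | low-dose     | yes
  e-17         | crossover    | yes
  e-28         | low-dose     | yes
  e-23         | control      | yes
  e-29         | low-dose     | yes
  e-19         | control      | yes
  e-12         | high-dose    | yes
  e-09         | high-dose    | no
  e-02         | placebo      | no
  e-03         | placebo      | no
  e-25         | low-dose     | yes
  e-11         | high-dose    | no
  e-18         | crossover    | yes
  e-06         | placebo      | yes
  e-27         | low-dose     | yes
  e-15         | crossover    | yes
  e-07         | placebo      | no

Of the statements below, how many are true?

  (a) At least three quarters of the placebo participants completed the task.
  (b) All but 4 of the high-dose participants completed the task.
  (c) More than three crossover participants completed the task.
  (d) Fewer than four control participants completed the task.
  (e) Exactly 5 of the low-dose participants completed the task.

0

(a) placebo: |A| = 8, |A ∩ B| = 5; needs |A ∩ B| / |A| ≥ 3/4 — false.
(b) high-dose: |A| = 6, |A ∩ B| = 1; needs |A ∖ B| = 4 — false.
(c) crossover: |A| = 5, |A ∩ B| = 3; needs |A ∩ B| > 3 — false.
(d) control: |A| = 5, |A ∩ B| = 4; needs |A ∩ B| < 4 — false.
(e) low-dose: |A| = 6, |A ∩ B| = 6; needs |A ∩ B| = 5 — false.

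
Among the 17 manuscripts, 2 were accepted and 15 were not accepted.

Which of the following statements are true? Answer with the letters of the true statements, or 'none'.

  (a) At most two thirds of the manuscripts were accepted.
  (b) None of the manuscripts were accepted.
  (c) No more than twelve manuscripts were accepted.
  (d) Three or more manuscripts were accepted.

|A| = 17, |A ∩ B| = 2, |A ∖ B| = 15.
(a) |A ∩ B| / |A| ≤ 2/3: holds.
(b) A ∩ B = ∅ (|A ∩ B| = 0): fails.
(c) |A ∩ B| ≤ 12: holds.
(d) |A ∩ B| ≥ 3: fails.

(a), (c)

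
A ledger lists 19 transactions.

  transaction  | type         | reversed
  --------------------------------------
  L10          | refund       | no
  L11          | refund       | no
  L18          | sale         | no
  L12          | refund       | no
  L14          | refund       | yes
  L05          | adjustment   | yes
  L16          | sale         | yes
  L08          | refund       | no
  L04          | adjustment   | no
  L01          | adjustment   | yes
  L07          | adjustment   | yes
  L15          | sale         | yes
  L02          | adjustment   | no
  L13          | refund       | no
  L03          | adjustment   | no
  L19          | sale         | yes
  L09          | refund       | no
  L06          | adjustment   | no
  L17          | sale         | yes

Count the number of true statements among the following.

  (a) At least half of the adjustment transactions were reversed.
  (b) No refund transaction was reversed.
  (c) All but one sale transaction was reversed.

1

(a) adjustment: |A| = 7, |A ∩ B| = 3; needs |A ∩ B| ≥ |A ∖ B| — false.
(b) refund: |A| = 7, |A ∩ B| = 1; needs A ∩ B = ∅ (|A ∩ B| = 0) — false.
(c) sale: |A| = 5, |A ∩ B| = 4; needs |A ∖ B| = 1 — true.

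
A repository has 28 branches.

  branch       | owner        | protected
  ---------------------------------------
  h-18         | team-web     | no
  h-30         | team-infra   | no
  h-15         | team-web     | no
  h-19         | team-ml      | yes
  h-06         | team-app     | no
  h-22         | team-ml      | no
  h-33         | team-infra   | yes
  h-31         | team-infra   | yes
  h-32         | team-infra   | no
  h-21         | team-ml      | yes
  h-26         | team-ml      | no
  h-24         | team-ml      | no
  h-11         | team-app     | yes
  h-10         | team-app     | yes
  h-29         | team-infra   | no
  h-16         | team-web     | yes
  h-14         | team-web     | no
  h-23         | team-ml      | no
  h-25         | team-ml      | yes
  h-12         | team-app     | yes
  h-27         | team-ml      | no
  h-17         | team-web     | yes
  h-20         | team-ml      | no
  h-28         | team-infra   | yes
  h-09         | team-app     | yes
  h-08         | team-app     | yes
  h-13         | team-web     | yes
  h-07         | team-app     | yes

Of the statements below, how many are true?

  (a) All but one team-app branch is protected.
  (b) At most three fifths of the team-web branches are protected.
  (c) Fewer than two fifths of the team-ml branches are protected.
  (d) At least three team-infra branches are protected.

(a) team-app: |A| = 7, |A ∩ B| = 6; needs |A ∖ B| = 1 — true.
(b) team-web: |A| = 6, |A ∩ B| = 3; needs |A ∩ B| / |A| ≤ 3/5 — true.
(c) team-ml: |A| = 9, |A ∩ B| = 3; needs |A ∩ B| / |A| < 2/5 — true.
(d) team-infra: |A| = 6, |A ∩ B| = 3; needs |A ∩ B| ≥ 3 — true.

4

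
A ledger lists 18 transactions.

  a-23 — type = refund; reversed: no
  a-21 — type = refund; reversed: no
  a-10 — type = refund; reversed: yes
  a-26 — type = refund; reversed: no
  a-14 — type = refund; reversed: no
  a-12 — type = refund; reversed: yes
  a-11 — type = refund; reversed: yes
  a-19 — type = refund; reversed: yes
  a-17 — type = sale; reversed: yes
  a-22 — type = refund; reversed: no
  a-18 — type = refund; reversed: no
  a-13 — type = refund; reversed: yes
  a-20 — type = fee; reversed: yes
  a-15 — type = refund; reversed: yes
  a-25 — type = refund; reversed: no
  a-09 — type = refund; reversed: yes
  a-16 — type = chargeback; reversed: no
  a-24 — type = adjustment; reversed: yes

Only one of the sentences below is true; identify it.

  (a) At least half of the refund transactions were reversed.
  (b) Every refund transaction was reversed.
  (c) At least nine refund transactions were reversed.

(a)

|A| = 14, |A ∩ B| = 7, |A ∖ B| = 7.
(a) requires |A ∩ B| ≥ |A ∖ B|: true.
(b) requires A ⊆ B, i.e. every element of A is in B (|A ∖ B| = 0): false.
(c) requires |A ∩ B| ≥ 9: false.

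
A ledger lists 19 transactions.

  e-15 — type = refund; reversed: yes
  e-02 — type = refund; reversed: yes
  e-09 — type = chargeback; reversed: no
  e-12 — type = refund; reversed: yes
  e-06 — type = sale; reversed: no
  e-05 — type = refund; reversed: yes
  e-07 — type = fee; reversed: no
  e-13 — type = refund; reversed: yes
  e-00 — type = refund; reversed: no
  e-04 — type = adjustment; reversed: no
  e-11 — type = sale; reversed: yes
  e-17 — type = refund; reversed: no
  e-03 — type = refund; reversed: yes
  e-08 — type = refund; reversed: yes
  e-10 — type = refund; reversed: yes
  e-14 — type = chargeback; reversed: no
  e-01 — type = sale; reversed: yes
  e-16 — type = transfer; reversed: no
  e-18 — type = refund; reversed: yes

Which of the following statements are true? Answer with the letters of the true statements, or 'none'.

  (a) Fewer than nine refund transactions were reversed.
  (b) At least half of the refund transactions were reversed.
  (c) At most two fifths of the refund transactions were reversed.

|A| = 11, |A ∩ B| = 9, |A ∖ B| = 2.
(a) |A ∩ B| < 9: fails.
(b) |A ∩ B| ≥ |A ∖ B|: holds.
(c) |A ∩ B| / |A| ≤ 2/5: fails.

(b)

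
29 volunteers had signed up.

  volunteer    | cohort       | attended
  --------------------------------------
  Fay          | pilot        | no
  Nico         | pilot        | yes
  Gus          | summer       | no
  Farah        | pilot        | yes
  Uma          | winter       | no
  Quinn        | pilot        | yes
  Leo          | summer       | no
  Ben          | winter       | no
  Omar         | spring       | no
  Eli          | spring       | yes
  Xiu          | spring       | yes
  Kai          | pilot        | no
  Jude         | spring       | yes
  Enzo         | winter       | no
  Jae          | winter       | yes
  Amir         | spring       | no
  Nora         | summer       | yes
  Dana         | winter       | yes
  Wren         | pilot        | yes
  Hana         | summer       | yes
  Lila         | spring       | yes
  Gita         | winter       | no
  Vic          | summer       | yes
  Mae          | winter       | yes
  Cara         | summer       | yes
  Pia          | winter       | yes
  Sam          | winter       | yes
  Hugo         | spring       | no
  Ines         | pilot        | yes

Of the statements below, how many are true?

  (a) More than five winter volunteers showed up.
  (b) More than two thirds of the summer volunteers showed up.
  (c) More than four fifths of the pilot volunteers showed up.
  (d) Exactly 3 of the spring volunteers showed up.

(a) winter: |A| = 9, |A ∩ B| = 5; needs |A ∩ B| > 5 — false.
(b) summer: |A| = 6, |A ∩ B| = 4; needs |A ∩ B| / |A| > 2/3 — false.
(c) pilot: |A| = 7, |A ∩ B| = 5; needs |A ∩ B| / |A| > 4/5 — false.
(d) spring: |A| = 7, |A ∩ B| = 4; needs |A ∩ B| = 3 — false.

0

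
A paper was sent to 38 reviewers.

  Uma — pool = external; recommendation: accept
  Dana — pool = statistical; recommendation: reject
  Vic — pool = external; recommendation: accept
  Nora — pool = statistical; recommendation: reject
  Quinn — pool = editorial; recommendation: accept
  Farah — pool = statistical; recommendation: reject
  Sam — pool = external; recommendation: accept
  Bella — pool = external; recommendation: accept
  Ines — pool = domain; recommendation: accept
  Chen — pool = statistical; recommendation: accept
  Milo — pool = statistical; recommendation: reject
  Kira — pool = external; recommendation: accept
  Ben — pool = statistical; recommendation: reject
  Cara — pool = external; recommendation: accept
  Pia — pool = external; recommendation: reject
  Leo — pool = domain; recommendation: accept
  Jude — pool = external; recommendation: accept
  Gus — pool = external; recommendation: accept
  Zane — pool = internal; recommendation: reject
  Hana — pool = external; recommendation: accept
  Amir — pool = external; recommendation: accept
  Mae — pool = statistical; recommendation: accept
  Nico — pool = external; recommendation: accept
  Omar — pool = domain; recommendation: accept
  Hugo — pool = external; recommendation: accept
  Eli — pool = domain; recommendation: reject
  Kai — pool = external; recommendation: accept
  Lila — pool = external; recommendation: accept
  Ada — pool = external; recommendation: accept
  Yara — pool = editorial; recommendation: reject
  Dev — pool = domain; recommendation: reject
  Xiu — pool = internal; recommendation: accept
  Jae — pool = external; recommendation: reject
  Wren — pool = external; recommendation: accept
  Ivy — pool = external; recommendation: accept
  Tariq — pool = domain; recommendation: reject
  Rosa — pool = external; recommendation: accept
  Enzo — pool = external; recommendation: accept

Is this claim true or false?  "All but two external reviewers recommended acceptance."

True

Truth condition: |A ∖ B| = 2.
|A| = 21, |A ∩ B| = 19, |A ∖ B| = 2.
|A ∖ B| = 2, so the statement is true.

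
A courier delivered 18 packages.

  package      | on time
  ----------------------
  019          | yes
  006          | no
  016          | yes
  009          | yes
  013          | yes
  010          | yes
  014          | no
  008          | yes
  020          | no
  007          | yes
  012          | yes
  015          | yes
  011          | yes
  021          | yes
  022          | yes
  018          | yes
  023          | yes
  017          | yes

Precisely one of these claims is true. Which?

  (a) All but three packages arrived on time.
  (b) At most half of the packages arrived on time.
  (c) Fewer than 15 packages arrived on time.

(a)

|A| = 18, |A ∩ B| = 15, |A ∖ B| = 3.
(a) requires |A ∖ B| = 3: true.
(b) requires |A ∩ B| ≤ |A ∖ B|: false.
(c) requires |A ∩ B| < 15: false.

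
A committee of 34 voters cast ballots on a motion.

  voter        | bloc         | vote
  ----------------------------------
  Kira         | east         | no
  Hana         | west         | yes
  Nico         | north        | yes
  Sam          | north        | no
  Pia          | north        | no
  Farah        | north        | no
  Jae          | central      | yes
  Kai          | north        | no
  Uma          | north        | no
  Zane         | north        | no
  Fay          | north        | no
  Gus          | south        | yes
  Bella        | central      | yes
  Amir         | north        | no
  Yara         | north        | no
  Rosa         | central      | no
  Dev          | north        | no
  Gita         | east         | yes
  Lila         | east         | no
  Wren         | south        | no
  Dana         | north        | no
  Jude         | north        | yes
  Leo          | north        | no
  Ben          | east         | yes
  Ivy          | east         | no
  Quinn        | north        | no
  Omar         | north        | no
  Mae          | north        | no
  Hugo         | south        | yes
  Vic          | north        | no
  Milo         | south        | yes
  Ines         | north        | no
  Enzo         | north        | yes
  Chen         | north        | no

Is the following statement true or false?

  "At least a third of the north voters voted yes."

False

The determiner here denotes the relation: |A ∩ B| / |A| ≥ 1/3.
|A| = 21, |A ∩ B| = 3, |A ∖ B| = 18.
|A ∩ B|/|A| = 3/21, so the statement is false.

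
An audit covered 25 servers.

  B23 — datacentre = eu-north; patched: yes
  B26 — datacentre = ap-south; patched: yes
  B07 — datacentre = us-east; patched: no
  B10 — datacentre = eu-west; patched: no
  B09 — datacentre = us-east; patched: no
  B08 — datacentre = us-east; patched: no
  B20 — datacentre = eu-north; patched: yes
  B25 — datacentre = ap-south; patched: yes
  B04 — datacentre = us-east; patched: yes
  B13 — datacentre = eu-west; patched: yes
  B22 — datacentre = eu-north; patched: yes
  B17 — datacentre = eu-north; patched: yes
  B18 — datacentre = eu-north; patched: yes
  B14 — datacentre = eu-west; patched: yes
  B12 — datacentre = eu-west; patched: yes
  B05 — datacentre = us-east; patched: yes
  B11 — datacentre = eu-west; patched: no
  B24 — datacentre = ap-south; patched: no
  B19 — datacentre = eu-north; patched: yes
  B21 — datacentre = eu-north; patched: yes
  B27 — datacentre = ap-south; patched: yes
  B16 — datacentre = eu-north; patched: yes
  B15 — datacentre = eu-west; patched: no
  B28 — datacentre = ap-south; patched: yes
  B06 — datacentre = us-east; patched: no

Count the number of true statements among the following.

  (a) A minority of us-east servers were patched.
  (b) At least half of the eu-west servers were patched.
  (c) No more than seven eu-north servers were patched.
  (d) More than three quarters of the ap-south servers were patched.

3

(a) us-east: |A| = 6, |A ∩ B| = 2; needs |A ∩ B| < |A ∖ B| — true.
(b) eu-west: |A| = 6, |A ∩ B| = 3; needs |A ∩ B| ≥ |A ∖ B| — true.
(c) eu-north: |A| = 8, |A ∩ B| = 8; needs |A ∩ B| ≤ 7 — false.
(d) ap-south: |A| = 5, |A ∩ B| = 4; needs |A ∩ B| / |A| > 3/4 — true.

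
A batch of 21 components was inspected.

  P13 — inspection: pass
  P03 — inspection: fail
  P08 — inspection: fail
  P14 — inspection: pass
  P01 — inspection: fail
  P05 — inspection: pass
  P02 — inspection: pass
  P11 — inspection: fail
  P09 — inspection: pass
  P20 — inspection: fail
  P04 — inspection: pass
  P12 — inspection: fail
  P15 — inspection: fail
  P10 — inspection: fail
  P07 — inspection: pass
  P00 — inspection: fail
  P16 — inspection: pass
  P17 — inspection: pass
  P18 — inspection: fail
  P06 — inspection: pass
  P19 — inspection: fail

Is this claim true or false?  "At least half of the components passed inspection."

'At least half of the components passed inspection' holds iff |A ∩ B| ≥ |A ∖ B|.
|A| = 21, |A ∩ B| = 10, |A ∖ B| = 11.
10 < 11, so the statement is false.

False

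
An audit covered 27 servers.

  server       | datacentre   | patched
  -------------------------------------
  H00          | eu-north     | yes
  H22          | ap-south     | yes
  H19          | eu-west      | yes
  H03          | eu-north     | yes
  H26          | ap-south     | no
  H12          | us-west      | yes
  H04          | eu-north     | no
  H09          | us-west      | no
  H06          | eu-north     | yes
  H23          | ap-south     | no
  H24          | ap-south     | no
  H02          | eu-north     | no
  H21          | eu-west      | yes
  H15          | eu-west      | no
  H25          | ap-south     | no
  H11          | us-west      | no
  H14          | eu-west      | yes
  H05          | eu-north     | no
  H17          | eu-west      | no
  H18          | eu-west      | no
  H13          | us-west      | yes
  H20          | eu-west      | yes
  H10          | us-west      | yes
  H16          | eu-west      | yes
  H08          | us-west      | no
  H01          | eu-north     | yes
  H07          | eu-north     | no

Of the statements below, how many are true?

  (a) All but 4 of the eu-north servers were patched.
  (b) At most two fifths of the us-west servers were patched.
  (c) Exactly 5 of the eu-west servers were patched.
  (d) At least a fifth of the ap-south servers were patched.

(a) eu-north: |A| = 8, |A ∩ B| = 4; needs |A ∖ B| = 4 — true.
(b) us-west: |A| = 6, |A ∩ B| = 3; needs |A ∩ B| / |A| ≤ 2/5 — false.
(c) eu-west: |A| = 8, |A ∩ B| = 5; needs |A ∩ B| = 5 — true.
(d) ap-south: |A| = 5, |A ∩ B| = 1; needs |A ∩ B| / |A| ≥ 1/5 — true.

3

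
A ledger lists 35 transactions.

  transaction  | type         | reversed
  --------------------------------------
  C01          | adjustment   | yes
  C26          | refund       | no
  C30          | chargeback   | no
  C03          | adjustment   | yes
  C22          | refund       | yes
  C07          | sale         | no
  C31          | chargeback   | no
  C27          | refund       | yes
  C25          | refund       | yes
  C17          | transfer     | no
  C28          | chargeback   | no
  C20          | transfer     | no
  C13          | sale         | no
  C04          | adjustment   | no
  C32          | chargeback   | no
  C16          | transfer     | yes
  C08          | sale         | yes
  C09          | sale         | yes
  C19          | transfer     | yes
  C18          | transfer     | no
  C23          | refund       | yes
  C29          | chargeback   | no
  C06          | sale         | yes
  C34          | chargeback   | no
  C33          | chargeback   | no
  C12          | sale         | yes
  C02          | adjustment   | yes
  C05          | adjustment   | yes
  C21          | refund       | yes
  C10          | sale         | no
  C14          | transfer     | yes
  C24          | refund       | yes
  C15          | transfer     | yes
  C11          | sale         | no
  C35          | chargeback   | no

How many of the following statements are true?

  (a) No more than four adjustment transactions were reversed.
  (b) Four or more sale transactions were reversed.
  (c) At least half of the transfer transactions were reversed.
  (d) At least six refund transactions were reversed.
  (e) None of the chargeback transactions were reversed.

(a) adjustment: |A| = 5, |A ∩ B| = 4; needs |A ∩ B| ≤ 4 — true.
(b) sale: |A| = 8, |A ∩ B| = 4; needs |A ∩ B| ≥ 4 — true.
(c) transfer: |A| = 7, |A ∩ B| = 4; needs |A ∩ B| ≥ |A ∖ B| — true.
(d) refund: |A| = 7, |A ∩ B| = 6; needs |A ∩ B| ≥ 6 — true.
(e) chargeback: |A| = 8, |A ∩ B| = 0; needs A ∩ B = ∅ (|A ∩ B| = 0) — true.

5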